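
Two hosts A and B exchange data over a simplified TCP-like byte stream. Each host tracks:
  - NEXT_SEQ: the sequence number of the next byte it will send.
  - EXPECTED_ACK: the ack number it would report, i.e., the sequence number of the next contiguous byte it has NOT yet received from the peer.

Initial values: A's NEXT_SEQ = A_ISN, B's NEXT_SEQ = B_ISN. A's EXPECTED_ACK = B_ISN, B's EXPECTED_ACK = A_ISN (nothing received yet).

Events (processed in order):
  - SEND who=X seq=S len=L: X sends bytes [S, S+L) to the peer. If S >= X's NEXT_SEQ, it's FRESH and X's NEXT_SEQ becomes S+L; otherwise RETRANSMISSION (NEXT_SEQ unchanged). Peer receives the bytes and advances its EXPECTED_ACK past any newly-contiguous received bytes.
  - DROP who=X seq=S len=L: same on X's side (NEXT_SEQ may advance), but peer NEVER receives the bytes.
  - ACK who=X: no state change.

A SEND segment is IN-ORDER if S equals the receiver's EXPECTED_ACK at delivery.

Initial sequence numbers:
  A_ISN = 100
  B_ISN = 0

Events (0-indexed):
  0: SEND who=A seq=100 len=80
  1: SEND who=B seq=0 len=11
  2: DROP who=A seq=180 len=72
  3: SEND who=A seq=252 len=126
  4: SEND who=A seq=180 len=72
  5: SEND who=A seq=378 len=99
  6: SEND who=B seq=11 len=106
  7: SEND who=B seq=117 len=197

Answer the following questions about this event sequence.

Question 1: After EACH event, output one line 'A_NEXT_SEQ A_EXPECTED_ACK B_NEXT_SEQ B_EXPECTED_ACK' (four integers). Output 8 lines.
180 0 0 180
180 11 11 180
252 11 11 180
378 11 11 180
378 11 11 378
477 11 11 477
477 117 117 477
477 314 314 477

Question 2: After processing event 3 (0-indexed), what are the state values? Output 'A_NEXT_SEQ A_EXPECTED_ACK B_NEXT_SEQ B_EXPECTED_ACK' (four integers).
After event 0: A_seq=180 A_ack=0 B_seq=0 B_ack=180
After event 1: A_seq=180 A_ack=11 B_seq=11 B_ack=180
After event 2: A_seq=252 A_ack=11 B_seq=11 B_ack=180
After event 3: A_seq=378 A_ack=11 B_seq=11 B_ack=180

378 11 11 180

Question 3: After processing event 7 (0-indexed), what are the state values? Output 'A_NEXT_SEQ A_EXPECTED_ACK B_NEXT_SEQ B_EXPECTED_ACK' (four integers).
After event 0: A_seq=180 A_ack=0 B_seq=0 B_ack=180
After event 1: A_seq=180 A_ack=11 B_seq=11 B_ack=180
After event 2: A_seq=252 A_ack=11 B_seq=11 B_ack=180
After event 3: A_seq=378 A_ack=11 B_seq=11 B_ack=180
After event 4: A_seq=378 A_ack=11 B_seq=11 B_ack=378
After event 5: A_seq=477 A_ack=11 B_seq=11 B_ack=477
After event 6: A_seq=477 A_ack=117 B_seq=117 B_ack=477
After event 7: A_seq=477 A_ack=314 B_seq=314 B_ack=477

477 314 314 477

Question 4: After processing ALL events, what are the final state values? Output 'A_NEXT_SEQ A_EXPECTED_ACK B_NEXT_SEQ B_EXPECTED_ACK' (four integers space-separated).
After event 0: A_seq=180 A_ack=0 B_seq=0 B_ack=180
After event 1: A_seq=180 A_ack=11 B_seq=11 B_ack=180
After event 2: A_seq=252 A_ack=11 B_seq=11 B_ack=180
After event 3: A_seq=378 A_ack=11 B_seq=11 B_ack=180
After event 4: A_seq=378 A_ack=11 B_seq=11 B_ack=378
After event 5: A_seq=477 A_ack=11 B_seq=11 B_ack=477
After event 6: A_seq=477 A_ack=117 B_seq=117 B_ack=477
After event 7: A_seq=477 A_ack=314 B_seq=314 B_ack=477

Answer: 477 314 314 477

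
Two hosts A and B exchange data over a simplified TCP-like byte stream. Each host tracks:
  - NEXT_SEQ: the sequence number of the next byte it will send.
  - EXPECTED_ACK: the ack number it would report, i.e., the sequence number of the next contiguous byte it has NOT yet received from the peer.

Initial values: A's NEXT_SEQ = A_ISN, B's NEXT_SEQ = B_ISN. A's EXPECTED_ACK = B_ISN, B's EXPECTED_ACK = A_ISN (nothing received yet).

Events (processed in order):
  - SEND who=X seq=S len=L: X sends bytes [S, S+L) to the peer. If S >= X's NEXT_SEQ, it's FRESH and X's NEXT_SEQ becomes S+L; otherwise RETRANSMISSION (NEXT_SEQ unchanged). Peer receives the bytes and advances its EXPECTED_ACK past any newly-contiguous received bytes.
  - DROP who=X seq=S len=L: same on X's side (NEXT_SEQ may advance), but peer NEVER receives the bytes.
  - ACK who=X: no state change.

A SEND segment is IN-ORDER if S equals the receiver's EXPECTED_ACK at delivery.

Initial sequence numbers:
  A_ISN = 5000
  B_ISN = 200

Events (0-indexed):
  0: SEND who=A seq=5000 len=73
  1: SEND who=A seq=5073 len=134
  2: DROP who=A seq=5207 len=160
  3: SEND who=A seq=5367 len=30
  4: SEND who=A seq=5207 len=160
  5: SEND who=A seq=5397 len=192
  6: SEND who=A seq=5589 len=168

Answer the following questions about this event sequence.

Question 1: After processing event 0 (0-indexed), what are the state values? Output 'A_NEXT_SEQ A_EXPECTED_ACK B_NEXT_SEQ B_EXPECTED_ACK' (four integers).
After event 0: A_seq=5073 A_ack=200 B_seq=200 B_ack=5073

5073 200 200 5073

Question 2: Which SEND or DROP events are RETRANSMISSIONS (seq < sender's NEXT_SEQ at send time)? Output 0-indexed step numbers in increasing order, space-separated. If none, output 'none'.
Step 0: SEND seq=5000 -> fresh
Step 1: SEND seq=5073 -> fresh
Step 2: DROP seq=5207 -> fresh
Step 3: SEND seq=5367 -> fresh
Step 4: SEND seq=5207 -> retransmit
Step 5: SEND seq=5397 -> fresh
Step 6: SEND seq=5589 -> fresh

Answer: 4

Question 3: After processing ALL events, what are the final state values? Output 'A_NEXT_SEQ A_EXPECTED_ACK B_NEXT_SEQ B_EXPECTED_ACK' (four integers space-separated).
Answer: 5757 200 200 5757

Derivation:
After event 0: A_seq=5073 A_ack=200 B_seq=200 B_ack=5073
After event 1: A_seq=5207 A_ack=200 B_seq=200 B_ack=5207
After event 2: A_seq=5367 A_ack=200 B_seq=200 B_ack=5207
After event 3: A_seq=5397 A_ack=200 B_seq=200 B_ack=5207
After event 4: A_seq=5397 A_ack=200 B_seq=200 B_ack=5397
After event 5: A_seq=5589 A_ack=200 B_seq=200 B_ack=5589
After event 6: A_seq=5757 A_ack=200 B_seq=200 B_ack=5757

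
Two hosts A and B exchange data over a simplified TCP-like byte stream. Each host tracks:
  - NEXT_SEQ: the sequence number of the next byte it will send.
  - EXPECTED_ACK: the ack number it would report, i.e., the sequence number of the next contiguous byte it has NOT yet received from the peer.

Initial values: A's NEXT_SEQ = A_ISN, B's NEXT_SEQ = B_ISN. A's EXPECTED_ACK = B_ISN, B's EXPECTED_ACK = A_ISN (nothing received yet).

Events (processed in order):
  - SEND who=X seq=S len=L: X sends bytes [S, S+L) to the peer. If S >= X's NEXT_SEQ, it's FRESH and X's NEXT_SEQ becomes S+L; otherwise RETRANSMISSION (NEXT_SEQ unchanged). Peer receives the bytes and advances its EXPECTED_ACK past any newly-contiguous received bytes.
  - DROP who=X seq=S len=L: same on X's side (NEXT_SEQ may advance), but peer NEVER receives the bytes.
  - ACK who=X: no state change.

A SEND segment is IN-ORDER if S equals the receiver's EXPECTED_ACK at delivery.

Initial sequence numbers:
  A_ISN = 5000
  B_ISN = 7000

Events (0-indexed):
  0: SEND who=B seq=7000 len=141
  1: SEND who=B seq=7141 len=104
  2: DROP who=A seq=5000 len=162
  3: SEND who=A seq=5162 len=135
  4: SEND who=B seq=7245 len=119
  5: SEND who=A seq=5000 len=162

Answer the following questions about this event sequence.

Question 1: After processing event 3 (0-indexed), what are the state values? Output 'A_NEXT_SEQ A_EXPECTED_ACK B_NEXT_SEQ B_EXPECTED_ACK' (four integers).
After event 0: A_seq=5000 A_ack=7141 B_seq=7141 B_ack=5000
After event 1: A_seq=5000 A_ack=7245 B_seq=7245 B_ack=5000
After event 2: A_seq=5162 A_ack=7245 B_seq=7245 B_ack=5000
After event 3: A_seq=5297 A_ack=7245 B_seq=7245 B_ack=5000

5297 7245 7245 5000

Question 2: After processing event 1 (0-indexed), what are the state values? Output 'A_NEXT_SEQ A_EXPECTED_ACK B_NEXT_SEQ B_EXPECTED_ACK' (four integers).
After event 0: A_seq=5000 A_ack=7141 B_seq=7141 B_ack=5000
After event 1: A_seq=5000 A_ack=7245 B_seq=7245 B_ack=5000

5000 7245 7245 5000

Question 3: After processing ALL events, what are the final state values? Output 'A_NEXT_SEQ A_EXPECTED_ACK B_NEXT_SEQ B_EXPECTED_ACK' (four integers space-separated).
Answer: 5297 7364 7364 5297

Derivation:
After event 0: A_seq=5000 A_ack=7141 B_seq=7141 B_ack=5000
After event 1: A_seq=5000 A_ack=7245 B_seq=7245 B_ack=5000
After event 2: A_seq=5162 A_ack=7245 B_seq=7245 B_ack=5000
After event 3: A_seq=5297 A_ack=7245 B_seq=7245 B_ack=5000
After event 4: A_seq=5297 A_ack=7364 B_seq=7364 B_ack=5000
After event 5: A_seq=5297 A_ack=7364 B_seq=7364 B_ack=5297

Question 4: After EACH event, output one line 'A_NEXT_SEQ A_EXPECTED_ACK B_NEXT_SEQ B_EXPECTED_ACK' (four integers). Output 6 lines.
5000 7141 7141 5000
5000 7245 7245 5000
5162 7245 7245 5000
5297 7245 7245 5000
5297 7364 7364 5000
5297 7364 7364 5297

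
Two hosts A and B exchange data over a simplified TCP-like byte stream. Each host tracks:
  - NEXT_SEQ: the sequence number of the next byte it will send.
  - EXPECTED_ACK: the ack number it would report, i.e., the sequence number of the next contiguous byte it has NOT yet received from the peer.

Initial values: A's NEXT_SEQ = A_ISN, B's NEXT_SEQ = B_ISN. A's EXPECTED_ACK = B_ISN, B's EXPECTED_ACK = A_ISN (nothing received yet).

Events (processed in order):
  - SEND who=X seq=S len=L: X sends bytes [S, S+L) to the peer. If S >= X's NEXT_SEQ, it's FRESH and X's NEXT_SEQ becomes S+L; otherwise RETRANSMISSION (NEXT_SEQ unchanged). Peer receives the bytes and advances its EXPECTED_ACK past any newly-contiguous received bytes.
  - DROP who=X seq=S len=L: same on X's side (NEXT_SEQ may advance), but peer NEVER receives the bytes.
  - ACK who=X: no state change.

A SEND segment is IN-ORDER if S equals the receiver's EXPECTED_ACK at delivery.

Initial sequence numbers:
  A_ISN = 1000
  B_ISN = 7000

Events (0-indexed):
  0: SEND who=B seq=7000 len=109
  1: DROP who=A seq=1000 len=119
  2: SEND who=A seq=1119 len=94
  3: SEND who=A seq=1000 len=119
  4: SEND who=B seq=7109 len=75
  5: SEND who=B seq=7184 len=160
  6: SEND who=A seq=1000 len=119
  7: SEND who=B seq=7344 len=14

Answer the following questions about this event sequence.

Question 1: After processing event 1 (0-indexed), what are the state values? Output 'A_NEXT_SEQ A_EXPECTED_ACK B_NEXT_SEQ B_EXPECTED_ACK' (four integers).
After event 0: A_seq=1000 A_ack=7109 B_seq=7109 B_ack=1000
After event 1: A_seq=1119 A_ack=7109 B_seq=7109 B_ack=1000

1119 7109 7109 1000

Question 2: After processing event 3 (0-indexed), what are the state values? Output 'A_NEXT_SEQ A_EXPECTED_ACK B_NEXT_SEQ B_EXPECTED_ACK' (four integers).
After event 0: A_seq=1000 A_ack=7109 B_seq=7109 B_ack=1000
After event 1: A_seq=1119 A_ack=7109 B_seq=7109 B_ack=1000
After event 2: A_seq=1213 A_ack=7109 B_seq=7109 B_ack=1000
After event 3: A_seq=1213 A_ack=7109 B_seq=7109 B_ack=1213

1213 7109 7109 1213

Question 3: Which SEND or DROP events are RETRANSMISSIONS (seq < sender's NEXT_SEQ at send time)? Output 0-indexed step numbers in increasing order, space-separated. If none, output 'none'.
Step 0: SEND seq=7000 -> fresh
Step 1: DROP seq=1000 -> fresh
Step 2: SEND seq=1119 -> fresh
Step 3: SEND seq=1000 -> retransmit
Step 4: SEND seq=7109 -> fresh
Step 5: SEND seq=7184 -> fresh
Step 6: SEND seq=1000 -> retransmit
Step 7: SEND seq=7344 -> fresh

Answer: 3 6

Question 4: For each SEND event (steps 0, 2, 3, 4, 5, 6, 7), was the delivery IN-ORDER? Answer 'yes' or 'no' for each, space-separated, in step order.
Step 0: SEND seq=7000 -> in-order
Step 2: SEND seq=1119 -> out-of-order
Step 3: SEND seq=1000 -> in-order
Step 4: SEND seq=7109 -> in-order
Step 5: SEND seq=7184 -> in-order
Step 6: SEND seq=1000 -> out-of-order
Step 7: SEND seq=7344 -> in-order

Answer: yes no yes yes yes no yes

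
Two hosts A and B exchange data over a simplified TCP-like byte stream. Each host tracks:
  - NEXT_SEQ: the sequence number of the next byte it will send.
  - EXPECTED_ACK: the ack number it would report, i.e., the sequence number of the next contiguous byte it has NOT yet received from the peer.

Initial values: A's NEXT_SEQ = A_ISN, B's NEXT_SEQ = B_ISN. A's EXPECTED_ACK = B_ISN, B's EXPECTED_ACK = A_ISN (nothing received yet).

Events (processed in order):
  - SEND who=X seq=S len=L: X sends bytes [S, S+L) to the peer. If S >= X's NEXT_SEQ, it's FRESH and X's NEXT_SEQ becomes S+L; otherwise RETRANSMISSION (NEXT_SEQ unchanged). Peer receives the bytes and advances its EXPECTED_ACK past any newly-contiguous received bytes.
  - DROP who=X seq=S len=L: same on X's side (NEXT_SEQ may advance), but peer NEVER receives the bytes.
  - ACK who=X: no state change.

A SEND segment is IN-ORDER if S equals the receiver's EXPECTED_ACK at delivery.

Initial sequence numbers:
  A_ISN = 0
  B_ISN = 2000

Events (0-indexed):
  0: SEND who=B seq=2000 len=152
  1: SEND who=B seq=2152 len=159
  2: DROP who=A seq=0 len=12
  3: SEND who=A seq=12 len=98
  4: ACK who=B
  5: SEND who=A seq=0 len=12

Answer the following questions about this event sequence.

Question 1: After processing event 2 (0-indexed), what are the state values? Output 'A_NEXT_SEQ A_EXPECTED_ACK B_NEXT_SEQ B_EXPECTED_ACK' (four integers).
After event 0: A_seq=0 A_ack=2152 B_seq=2152 B_ack=0
After event 1: A_seq=0 A_ack=2311 B_seq=2311 B_ack=0
After event 2: A_seq=12 A_ack=2311 B_seq=2311 B_ack=0

12 2311 2311 0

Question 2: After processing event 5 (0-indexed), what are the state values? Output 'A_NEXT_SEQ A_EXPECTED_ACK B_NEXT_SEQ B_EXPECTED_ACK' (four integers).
After event 0: A_seq=0 A_ack=2152 B_seq=2152 B_ack=0
After event 1: A_seq=0 A_ack=2311 B_seq=2311 B_ack=0
After event 2: A_seq=12 A_ack=2311 B_seq=2311 B_ack=0
After event 3: A_seq=110 A_ack=2311 B_seq=2311 B_ack=0
After event 4: A_seq=110 A_ack=2311 B_seq=2311 B_ack=0
After event 5: A_seq=110 A_ack=2311 B_seq=2311 B_ack=110

110 2311 2311 110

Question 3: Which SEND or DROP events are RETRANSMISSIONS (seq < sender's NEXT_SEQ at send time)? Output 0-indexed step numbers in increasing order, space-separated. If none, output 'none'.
Step 0: SEND seq=2000 -> fresh
Step 1: SEND seq=2152 -> fresh
Step 2: DROP seq=0 -> fresh
Step 3: SEND seq=12 -> fresh
Step 5: SEND seq=0 -> retransmit

Answer: 5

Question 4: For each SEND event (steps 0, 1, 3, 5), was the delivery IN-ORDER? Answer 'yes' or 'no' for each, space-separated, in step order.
Step 0: SEND seq=2000 -> in-order
Step 1: SEND seq=2152 -> in-order
Step 3: SEND seq=12 -> out-of-order
Step 5: SEND seq=0 -> in-order

Answer: yes yes no yes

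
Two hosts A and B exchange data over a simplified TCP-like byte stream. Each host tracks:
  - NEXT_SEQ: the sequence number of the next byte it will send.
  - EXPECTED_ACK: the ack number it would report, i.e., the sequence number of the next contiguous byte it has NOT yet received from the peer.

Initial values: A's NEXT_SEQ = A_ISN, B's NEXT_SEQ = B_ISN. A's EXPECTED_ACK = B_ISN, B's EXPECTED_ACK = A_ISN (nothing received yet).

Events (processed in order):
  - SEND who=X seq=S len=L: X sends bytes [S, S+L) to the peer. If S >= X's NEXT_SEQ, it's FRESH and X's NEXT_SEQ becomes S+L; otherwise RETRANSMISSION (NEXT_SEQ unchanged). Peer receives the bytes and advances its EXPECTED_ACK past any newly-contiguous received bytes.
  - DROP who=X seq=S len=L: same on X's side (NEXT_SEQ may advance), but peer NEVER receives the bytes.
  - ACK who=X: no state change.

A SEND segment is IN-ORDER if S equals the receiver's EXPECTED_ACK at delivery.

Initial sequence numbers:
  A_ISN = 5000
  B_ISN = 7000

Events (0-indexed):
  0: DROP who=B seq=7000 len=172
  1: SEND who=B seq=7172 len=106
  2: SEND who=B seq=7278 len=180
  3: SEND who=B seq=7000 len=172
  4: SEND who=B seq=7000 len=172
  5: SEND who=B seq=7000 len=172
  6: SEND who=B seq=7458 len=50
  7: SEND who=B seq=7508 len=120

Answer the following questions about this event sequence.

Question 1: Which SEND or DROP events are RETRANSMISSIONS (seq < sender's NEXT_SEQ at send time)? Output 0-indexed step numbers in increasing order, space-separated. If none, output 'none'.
Step 0: DROP seq=7000 -> fresh
Step 1: SEND seq=7172 -> fresh
Step 2: SEND seq=7278 -> fresh
Step 3: SEND seq=7000 -> retransmit
Step 4: SEND seq=7000 -> retransmit
Step 5: SEND seq=7000 -> retransmit
Step 6: SEND seq=7458 -> fresh
Step 7: SEND seq=7508 -> fresh

Answer: 3 4 5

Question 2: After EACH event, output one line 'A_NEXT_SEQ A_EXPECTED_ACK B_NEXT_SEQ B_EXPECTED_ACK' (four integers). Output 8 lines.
5000 7000 7172 5000
5000 7000 7278 5000
5000 7000 7458 5000
5000 7458 7458 5000
5000 7458 7458 5000
5000 7458 7458 5000
5000 7508 7508 5000
5000 7628 7628 5000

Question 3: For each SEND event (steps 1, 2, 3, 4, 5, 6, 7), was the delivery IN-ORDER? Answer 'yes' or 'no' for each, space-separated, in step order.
Step 1: SEND seq=7172 -> out-of-order
Step 2: SEND seq=7278 -> out-of-order
Step 3: SEND seq=7000 -> in-order
Step 4: SEND seq=7000 -> out-of-order
Step 5: SEND seq=7000 -> out-of-order
Step 6: SEND seq=7458 -> in-order
Step 7: SEND seq=7508 -> in-order

Answer: no no yes no no yes yes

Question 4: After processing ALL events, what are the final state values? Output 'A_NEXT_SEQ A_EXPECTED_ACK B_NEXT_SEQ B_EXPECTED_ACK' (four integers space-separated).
Answer: 5000 7628 7628 5000

Derivation:
After event 0: A_seq=5000 A_ack=7000 B_seq=7172 B_ack=5000
After event 1: A_seq=5000 A_ack=7000 B_seq=7278 B_ack=5000
After event 2: A_seq=5000 A_ack=7000 B_seq=7458 B_ack=5000
After event 3: A_seq=5000 A_ack=7458 B_seq=7458 B_ack=5000
After event 4: A_seq=5000 A_ack=7458 B_seq=7458 B_ack=5000
After event 5: A_seq=5000 A_ack=7458 B_seq=7458 B_ack=5000
After event 6: A_seq=5000 A_ack=7508 B_seq=7508 B_ack=5000
After event 7: A_seq=5000 A_ack=7628 B_seq=7628 B_ack=5000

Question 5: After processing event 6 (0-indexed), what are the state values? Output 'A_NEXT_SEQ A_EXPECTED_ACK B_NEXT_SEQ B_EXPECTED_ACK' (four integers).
After event 0: A_seq=5000 A_ack=7000 B_seq=7172 B_ack=5000
After event 1: A_seq=5000 A_ack=7000 B_seq=7278 B_ack=5000
After event 2: A_seq=5000 A_ack=7000 B_seq=7458 B_ack=5000
After event 3: A_seq=5000 A_ack=7458 B_seq=7458 B_ack=5000
After event 4: A_seq=5000 A_ack=7458 B_seq=7458 B_ack=5000
After event 5: A_seq=5000 A_ack=7458 B_seq=7458 B_ack=5000
After event 6: A_seq=5000 A_ack=7508 B_seq=7508 B_ack=5000

5000 7508 7508 5000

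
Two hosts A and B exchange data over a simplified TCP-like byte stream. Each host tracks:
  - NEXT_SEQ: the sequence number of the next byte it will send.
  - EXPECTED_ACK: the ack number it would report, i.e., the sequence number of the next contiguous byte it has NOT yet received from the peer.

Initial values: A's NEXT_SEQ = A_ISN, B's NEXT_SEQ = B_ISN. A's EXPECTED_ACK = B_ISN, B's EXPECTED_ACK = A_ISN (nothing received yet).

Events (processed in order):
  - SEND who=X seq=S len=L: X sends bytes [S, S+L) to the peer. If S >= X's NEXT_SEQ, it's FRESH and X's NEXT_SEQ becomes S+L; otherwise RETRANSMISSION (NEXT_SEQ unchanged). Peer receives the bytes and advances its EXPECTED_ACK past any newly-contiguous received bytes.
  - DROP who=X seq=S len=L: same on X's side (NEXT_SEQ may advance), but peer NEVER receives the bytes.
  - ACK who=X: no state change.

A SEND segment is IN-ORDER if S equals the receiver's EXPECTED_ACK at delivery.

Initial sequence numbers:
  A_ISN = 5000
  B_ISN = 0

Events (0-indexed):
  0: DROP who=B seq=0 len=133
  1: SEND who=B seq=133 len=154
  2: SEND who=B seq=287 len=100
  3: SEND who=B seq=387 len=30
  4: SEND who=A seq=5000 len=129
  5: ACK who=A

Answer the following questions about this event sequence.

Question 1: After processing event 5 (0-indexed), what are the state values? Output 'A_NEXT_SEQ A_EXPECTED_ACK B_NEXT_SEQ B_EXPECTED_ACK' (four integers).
After event 0: A_seq=5000 A_ack=0 B_seq=133 B_ack=5000
After event 1: A_seq=5000 A_ack=0 B_seq=287 B_ack=5000
After event 2: A_seq=5000 A_ack=0 B_seq=387 B_ack=5000
After event 3: A_seq=5000 A_ack=0 B_seq=417 B_ack=5000
After event 4: A_seq=5129 A_ack=0 B_seq=417 B_ack=5129
After event 5: A_seq=5129 A_ack=0 B_seq=417 B_ack=5129

5129 0 417 5129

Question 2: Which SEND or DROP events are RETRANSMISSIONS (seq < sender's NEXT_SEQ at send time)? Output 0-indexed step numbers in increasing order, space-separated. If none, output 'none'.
Step 0: DROP seq=0 -> fresh
Step 1: SEND seq=133 -> fresh
Step 2: SEND seq=287 -> fresh
Step 3: SEND seq=387 -> fresh
Step 4: SEND seq=5000 -> fresh

Answer: none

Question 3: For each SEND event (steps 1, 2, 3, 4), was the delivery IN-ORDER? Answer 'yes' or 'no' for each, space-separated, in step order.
Answer: no no no yes

Derivation:
Step 1: SEND seq=133 -> out-of-order
Step 2: SEND seq=287 -> out-of-order
Step 3: SEND seq=387 -> out-of-order
Step 4: SEND seq=5000 -> in-order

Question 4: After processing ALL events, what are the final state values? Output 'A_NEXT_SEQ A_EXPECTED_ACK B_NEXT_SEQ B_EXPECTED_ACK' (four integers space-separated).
Answer: 5129 0 417 5129

Derivation:
After event 0: A_seq=5000 A_ack=0 B_seq=133 B_ack=5000
After event 1: A_seq=5000 A_ack=0 B_seq=287 B_ack=5000
After event 2: A_seq=5000 A_ack=0 B_seq=387 B_ack=5000
After event 3: A_seq=5000 A_ack=0 B_seq=417 B_ack=5000
After event 4: A_seq=5129 A_ack=0 B_seq=417 B_ack=5129
After event 5: A_seq=5129 A_ack=0 B_seq=417 B_ack=5129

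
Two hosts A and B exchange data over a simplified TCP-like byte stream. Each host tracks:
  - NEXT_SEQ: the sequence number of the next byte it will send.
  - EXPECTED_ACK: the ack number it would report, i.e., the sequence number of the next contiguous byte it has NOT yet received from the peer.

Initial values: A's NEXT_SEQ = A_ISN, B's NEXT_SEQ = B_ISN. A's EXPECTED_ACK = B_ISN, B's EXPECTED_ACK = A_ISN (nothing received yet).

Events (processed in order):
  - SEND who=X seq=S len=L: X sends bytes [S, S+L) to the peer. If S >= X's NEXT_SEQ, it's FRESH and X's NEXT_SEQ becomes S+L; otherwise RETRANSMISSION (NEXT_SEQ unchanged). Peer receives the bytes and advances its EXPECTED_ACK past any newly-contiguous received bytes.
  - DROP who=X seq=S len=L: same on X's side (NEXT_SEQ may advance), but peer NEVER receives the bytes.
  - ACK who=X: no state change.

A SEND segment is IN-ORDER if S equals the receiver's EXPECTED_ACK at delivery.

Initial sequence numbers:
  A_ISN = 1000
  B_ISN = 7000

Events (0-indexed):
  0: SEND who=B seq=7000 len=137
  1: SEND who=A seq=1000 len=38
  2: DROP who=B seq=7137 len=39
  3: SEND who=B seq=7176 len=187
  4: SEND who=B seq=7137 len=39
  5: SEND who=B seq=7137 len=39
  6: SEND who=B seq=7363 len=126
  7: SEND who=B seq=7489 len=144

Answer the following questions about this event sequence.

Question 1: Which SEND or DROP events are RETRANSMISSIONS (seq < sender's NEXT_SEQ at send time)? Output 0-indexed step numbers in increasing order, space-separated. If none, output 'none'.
Step 0: SEND seq=7000 -> fresh
Step 1: SEND seq=1000 -> fresh
Step 2: DROP seq=7137 -> fresh
Step 3: SEND seq=7176 -> fresh
Step 4: SEND seq=7137 -> retransmit
Step 5: SEND seq=7137 -> retransmit
Step 6: SEND seq=7363 -> fresh
Step 7: SEND seq=7489 -> fresh

Answer: 4 5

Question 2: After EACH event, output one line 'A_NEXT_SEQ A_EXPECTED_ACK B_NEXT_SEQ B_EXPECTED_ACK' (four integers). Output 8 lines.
1000 7137 7137 1000
1038 7137 7137 1038
1038 7137 7176 1038
1038 7137 7363 1038
1038 7363 7363 1038
1038 7363 7363 1038
1038 7489 7489 1038
1038 7633 7633 1038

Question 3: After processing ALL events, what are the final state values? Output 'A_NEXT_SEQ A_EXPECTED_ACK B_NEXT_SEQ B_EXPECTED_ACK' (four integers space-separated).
After event 0: A_seq=1000 A_ack=7137 B_seq=7137 B_ack=1000
After event 1: A_seq=1038 A_ack=7137 B_seq=7137 B_ack=1038
After event 2: A_seq=1038 A_ack=7137 B_seq=7176 B_ack=1038
After event 3: A_seq=1038 A_ack=7137 B_seq=7363 B_ack=1038
After event 4: A_seq=1038 A_ack=7363 B_seq=7363 B_ack=1038
After event 5: A_seq=1038 A_ack=7363 B_seq=7363 B_ack=1038
After event 6: A_seq=1038 A_ack=7489 B_seq=7489 B_ack=1038
After event 7: A_seq=1038 A_ack=7633 B_seq=7633 B_ack=1038

Answer: 1038 7633 7633 1038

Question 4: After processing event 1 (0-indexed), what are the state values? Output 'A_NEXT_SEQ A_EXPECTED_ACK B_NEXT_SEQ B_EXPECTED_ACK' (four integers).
After event 0: A_seq=1000 A_ack=7137 B_seq=7137 B_ack=1000
After event 1: A_seq=1038 A_ack=7137 B_seq=7137 B_ack=1038

1038 7137 7137 1038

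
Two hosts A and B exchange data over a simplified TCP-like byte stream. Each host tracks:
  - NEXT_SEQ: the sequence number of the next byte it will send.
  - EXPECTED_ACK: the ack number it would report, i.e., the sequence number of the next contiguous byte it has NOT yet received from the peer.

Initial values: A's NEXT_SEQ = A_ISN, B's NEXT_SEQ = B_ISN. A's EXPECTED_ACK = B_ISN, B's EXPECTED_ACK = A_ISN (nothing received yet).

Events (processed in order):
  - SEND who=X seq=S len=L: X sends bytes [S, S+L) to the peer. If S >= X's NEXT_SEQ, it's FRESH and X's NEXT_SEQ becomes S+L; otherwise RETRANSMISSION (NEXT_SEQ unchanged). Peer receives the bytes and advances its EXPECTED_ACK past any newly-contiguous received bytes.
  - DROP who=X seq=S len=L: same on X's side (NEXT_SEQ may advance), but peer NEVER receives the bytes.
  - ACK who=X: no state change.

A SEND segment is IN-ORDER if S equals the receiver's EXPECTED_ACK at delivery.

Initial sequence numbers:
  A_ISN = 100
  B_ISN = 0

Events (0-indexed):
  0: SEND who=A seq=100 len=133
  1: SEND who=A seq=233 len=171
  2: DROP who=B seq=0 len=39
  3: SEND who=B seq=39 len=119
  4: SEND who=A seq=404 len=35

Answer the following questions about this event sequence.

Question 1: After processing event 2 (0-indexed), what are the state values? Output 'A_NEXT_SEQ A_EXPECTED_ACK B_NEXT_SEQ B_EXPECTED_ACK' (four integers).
After event 0: A_seq=233 A_ack=0 B_seq=0 B_ack=233
After event 1: A_seq=404 A_ack=0 B_seq=0 B_ack=404
After event 2: A_seq=404 A_ack=0 B_seq=39 B_ack=404

404 0 39 404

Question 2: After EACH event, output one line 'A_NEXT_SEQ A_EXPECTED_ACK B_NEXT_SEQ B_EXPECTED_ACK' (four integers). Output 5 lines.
233 0 0 233
404 0 0 404
404 0 39 404
404 0 158 404
439 0 158 439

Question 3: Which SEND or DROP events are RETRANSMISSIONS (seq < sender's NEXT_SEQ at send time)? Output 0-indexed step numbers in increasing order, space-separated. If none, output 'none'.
Answer: none

Derivation:
Step 0: SEND seq=100 -> fresh
Step 1: SEND seq=233 -> fresh
Step 2: DROP seq=0 -> fresh
Step 3: SEND seq=39 -> fresh
Step 4: SEND seq=404 -> fresh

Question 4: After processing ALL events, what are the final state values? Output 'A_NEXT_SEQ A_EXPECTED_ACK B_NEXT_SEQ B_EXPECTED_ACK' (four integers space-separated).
Answer: 439 0 158 439

Derivation:
After event 0: A_seq=233 A_ack=0 B_seq=0 B_ack=233
After event 1: A_seq=404 A_ack=0 B_seq=0 B_ack=404
After event 2: A_seq=404 A_ack=0 B_seq=39 B_ack=404
After event 3: A_seq=404 A_ack=0 B_seq=158 B_ack=404
After event 4: A_seq=439 A_ack=0 B_seq=158 B_ack=439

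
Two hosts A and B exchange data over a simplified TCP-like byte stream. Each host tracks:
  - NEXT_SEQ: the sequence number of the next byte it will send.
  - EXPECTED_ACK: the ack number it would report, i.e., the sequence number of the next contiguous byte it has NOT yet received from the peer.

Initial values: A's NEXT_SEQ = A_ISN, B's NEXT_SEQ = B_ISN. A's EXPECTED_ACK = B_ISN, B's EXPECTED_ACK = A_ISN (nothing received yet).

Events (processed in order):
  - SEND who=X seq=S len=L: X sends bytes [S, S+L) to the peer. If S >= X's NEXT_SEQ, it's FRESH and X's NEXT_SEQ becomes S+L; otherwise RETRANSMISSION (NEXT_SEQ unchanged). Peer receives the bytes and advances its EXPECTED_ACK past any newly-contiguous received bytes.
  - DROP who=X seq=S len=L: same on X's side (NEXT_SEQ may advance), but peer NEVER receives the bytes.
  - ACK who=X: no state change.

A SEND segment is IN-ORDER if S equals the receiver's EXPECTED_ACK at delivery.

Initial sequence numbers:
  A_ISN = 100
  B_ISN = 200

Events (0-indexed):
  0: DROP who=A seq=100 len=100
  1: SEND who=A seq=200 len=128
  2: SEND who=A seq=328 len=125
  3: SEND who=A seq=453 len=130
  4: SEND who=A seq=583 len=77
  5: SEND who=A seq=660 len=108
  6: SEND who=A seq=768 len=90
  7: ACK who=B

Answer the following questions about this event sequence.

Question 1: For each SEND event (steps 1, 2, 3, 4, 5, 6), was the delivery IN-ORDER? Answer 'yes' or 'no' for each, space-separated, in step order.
Answer: no no no no no no

Derivation:
Step 1: SEND seq=200 -> out-of-order
Step 2: SEND seq=328 -> out-of-order
Step 3: SEND seq=453 -> out-of-order
Step 4: SEND seq=583 -> out-of-order
Step 5: SEND seq=660 -> out-of-order
Step 6: SEND seq=768 -> out-of-order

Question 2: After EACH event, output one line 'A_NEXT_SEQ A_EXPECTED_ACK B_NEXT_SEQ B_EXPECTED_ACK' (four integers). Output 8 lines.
200 200 200 100
328 200 200 100
453 200 200 100
583 200 200 100
660 200 200 100
768 200 200 100
858 200 200 100
858 200 200 100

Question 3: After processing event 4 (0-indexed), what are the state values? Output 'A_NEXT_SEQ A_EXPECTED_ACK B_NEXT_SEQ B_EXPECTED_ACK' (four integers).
After event 0: A_seq=200 A_ack=200 B_seq=200 B_ack=100
After event 1: A_seq=328 A_ack=200 B_seq=200 B_ack=100
After event 2: A_seq=453 A_ack=200 B_seq=200 B_ack=100
After event 3: A_seq=583 A_ack=200 B_seq=200 B_ack=100
After event 4: A_seq=660 A_ack=200 B_seq=200 B_ack=100

660 200 200 100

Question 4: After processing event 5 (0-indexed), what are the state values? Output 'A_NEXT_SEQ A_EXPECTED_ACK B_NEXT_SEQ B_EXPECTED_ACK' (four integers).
After event 0: A_seq=200 A_ack=200 B_seq=200 B_ack=100
After event 1: A_seq=328 A_ack=200 B_seq=200 B_ack=100
After event 2: A_seq=453 A_ack=200 B_seq=200 B_ack=100
After event 3: A_seq=583 A_ack=200 B_seq=200 B_ack=100
After event 4: A_seq=660 A_ack=200 B_seq=200 B_ack=100
After event 5: A_seq=768 A_ack=200 B_seq=200 B_ack=100

768 200 200 100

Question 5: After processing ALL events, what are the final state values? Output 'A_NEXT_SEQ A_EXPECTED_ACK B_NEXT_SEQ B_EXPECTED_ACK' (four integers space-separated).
Answer: 858 200 200 100

Derivation:
After event 0: A_seq=200 A_ack=200 B_seq=200 B_ack=100
After event 1: A_seq=328 A_ack=200 B_seq=200 B_ack=100
After event 2: A_seq=453 A_ack=200 B_seq=200 B_ack=100
After event 3: A_seq=583 A_ack=200 B_seq=200 B_ack=100
After event 4: A_seq=660 A_ack=200 B_seq=200 B_ack=100
After event 5: A_seq=768 A_ack=200 B_seq=200 B_ack=100
After event 6: A_seq=858 A_ack=200 B_seq=200 B_ack=100
After event 7: A_seq=858 A_ack=200 B_seq=200 B_ack=100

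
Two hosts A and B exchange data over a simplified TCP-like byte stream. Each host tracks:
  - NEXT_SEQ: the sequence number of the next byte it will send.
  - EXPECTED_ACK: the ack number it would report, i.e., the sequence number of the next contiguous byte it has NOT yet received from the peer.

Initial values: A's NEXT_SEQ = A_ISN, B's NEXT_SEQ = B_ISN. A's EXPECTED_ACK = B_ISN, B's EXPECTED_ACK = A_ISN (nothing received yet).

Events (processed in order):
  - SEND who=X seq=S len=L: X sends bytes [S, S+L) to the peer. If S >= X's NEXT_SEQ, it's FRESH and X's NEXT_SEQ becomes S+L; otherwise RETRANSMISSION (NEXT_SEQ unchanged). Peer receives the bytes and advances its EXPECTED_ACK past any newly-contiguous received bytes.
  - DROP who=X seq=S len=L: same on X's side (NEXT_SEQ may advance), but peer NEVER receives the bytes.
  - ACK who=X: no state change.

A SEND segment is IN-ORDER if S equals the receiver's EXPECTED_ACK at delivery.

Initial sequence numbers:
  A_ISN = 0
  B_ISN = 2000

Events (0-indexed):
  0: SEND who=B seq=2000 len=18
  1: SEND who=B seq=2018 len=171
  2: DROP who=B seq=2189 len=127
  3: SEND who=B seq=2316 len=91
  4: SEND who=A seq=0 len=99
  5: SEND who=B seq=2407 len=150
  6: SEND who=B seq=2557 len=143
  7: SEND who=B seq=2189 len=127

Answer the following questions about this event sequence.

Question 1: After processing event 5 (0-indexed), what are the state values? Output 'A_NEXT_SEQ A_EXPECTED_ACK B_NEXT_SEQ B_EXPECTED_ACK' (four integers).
After event 0: A_seq=0 A_ack=2018 B_seq=2018 B_ack=0
After event 1: A_seq=0 A_ack=2189 B_seq=2189 B_ack=0
After event 2: A_seq=0 A_ack=2189 B_seq=2316 B_ack=0
After event 3: A_seq=0 A_ack=2189 B_seq=2407 B_ack=0
After event 4: A_seq=99 A_ack=2189 B_seq=2407 B_ack=99
After event 5: A_seq=99 A_ack=2189 B_seq=2557 B_ack=99

99 2189 2557 99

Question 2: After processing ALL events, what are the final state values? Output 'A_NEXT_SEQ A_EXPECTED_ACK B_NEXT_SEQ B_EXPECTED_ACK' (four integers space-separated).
Answer: 99 2700 2700 99

Derivation:
After event 0: A_seq=0 A_ack=2018 B_seq=2018 B_ack=0
After event 1: A_seq=0 A_ack=2189 B_seq=2189 B_ack=0
After event 2: A_seq=0 A_ack=2189 B_seq=2316 B_ack=0
After event 3: A_seq=0 A_ack=2189 B_seq=2407 B_ack=0
After event 4: A_seq=99 A_ack=2189 B_seq=2407 B_ack=99
After event 5: A_seq=99 A_ack=2189 B_seq=2557 B_ack=99
After event 6: A_seq=99 A_ack=2189 B_seq=2700 B_ack=99
After event 7: A_seq=99 A_ack=2700 B_seq=2700 B_ack=99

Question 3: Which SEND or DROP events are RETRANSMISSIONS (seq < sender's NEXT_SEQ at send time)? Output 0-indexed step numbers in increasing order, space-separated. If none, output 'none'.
Step 0: SEND seq=2000 -> fresh
Step 1: SEND seq=2018 -> fresh
Step 2: DROP seq=2189 -> fresh
Step 3: SEND seq=2316 -> fresh
Step 4: SEND seq=0 -> fresh
Step 5: SEND seq=2407 -> fresh
Step 6: SEND seq=2557 -> fresh
Step 7: SEND seq=2189 -> retransmit

Answer: 7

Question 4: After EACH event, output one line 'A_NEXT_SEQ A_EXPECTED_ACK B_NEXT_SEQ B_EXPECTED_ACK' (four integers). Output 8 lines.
0 2018 2018 0
0 2189 2189 0
0 2189 2316 0
0 2189 2407 0
99 2189 2407 99
99 2189 2557 99
99 2189 2700 99
99 2700 2700 99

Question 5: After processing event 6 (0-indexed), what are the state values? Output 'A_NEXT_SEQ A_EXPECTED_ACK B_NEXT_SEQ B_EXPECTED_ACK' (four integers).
After event 0: A_seq=0 A_ack=2018 B_seq=2018 B_ack=0
After event 1: A_seq=0 A_ack=2189 B_seq=2189 B_ack=0
After event 2: A_seq=0 A_ack=2189 B_seq=2316 B_ack=0
After event 3: A_seq=0 A_ack=2189 B_seq=2407 B_ack=0
After event 4: A_seq=99 A_ack=2189 B_seq=2407 B_ack=99
After event 5: A_seq=99 A_ack=2189 B_seq=2557 B_ack=99
After event 6: A_seq=99 A_ack=2189 B_seq=2700 B_ack=99

99 2189 2700 99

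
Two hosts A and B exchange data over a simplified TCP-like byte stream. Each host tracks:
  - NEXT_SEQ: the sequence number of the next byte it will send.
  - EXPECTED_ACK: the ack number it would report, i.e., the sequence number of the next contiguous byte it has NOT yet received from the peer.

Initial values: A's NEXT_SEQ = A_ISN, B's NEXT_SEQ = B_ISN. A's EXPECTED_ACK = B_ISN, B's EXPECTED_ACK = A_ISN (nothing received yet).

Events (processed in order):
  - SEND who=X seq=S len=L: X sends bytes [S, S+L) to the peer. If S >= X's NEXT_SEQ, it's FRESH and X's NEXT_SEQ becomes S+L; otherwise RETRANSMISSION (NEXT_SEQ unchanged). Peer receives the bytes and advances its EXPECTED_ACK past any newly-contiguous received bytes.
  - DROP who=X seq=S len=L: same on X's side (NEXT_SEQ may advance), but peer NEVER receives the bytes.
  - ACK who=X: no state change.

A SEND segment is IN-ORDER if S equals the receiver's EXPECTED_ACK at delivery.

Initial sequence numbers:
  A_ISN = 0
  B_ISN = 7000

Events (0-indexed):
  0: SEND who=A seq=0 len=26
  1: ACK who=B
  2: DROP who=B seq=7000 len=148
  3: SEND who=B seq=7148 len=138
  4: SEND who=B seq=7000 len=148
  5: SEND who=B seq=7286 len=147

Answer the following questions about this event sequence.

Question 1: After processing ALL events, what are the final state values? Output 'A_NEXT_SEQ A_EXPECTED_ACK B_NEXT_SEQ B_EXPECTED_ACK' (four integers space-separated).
Answer: 26 7433 7433 26

Derivation:
After event 0: A_seq=26 A_ack=7000 B_seq=7000 B_ack=26
After event 1: A_seq=26 A_ack=7000 B_seq=7000 B_ack=26
After event 2: A_seq=26 A_ack=7000 B_seq=7148 B_ack=26
After event 3: A_seq=26 A_ack=7000 B_seq=7286 B_ack=26
After event 4: A_seq=26 A_ack=7286 B_seq=7286 B_ack=26
After event 5: A_seq=26 A_ack=7433 B_seq=7433 B_ack=26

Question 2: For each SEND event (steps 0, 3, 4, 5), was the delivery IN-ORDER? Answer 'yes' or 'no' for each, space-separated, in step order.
Answer: yes no yes yes

Derivation:
Step 0: SEND seq=0 -> in-order
Step 3: SEND seq=7148 -> out-of-order
Step 4: SEND seq=7000 -> in-order
Step 5: SEND seq=7286 -> in-order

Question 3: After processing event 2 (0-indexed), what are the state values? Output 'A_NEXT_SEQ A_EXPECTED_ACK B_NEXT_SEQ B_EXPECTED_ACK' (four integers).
After event 0: A_seq=26 A_ack=7000 B_seq=7000 B_ack=26
After event 1: A_seq=26 A_ack=7000 B_seq=7000 B_ack=26
After event 2: A_seq=26 A_ack=7000 B_seq=7148 B_ack=26

26 7000 7148 26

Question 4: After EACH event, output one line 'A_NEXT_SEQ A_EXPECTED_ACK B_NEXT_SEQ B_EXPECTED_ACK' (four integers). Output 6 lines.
26 7000 7000 26
26 7000 7000 26
26 7000 7148 26
26 7000 7286 26
26 7286 7286 26
26 7433 7433 26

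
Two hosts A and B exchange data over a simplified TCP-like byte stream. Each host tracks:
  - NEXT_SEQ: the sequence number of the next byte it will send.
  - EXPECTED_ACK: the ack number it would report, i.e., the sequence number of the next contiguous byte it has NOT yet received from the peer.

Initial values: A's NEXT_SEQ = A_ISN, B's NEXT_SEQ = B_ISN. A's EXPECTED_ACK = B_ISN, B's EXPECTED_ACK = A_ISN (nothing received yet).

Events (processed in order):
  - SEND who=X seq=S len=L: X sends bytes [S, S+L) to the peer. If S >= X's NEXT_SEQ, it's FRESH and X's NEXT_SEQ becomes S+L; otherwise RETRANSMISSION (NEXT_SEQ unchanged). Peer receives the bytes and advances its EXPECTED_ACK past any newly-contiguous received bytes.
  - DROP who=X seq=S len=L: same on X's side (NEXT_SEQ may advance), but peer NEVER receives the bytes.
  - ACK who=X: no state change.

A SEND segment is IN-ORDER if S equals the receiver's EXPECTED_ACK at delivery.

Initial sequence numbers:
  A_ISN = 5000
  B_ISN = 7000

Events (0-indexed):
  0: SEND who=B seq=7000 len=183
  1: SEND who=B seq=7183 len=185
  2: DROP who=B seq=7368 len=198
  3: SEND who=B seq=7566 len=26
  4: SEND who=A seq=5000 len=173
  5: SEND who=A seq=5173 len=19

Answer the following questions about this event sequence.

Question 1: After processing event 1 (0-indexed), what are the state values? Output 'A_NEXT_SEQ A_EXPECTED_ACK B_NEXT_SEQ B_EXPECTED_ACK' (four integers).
After event 0: A_seq=5000 A_ack=7183 B_seq=7183 B_ack=5000
After event 1: A_seq=5000 A_ack=7368 B_seq=7368 B_ack=5000

5000 7368 7368 5000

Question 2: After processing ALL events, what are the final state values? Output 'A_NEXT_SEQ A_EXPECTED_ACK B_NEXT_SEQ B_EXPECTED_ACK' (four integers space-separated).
Answer: 5192 7368 7592 5192

Derivation:
After event 0: A_seq=5000 A_ack=7183 B_seq=7183 B_ack=5000
After event 1: A_seq=5000 A_ack=7368 B_seq=7368 B_ack=5000
After event 2: A_seq=5000 A_ack=7368 B_seq=7566 B_ack=5000
After event 3: A_seq=5000 A_ack=7368 B_seq=7592 B_ack=5000
After event 4: A_seq=5173 A_ack=7368 B_seq=7592 B_ack=5173
After event 5: A_seq=5192 A_ack=7368 B_seq=7592 B_ack=5192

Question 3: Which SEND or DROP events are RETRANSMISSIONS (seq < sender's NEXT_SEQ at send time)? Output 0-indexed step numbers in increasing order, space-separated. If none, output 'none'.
Step 0: SEND seq=7000 -> fresh
Step 1: SEND seq=7183 -> fresh
Step 2: DROP seq=7368 -> fresh
Step 3: SEND seq=7566 -> fresh
Step 4: SEND seq=5000 -> fresh
Step 5: SEND seq=5173 -> fresh

Answer: none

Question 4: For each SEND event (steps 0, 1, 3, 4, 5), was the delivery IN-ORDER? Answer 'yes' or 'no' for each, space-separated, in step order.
Answer: yes yes no yes yes

Derivation:
Step 0: SEND seq=7000 -> in-order
Step 1: SEND seq=7183 -> in-order
Step 3: SEND seq=7566 -> out-of-order
Step 4: SEND seq=5000 -> in-order
Step 5: SEND seq=5173 -> in-order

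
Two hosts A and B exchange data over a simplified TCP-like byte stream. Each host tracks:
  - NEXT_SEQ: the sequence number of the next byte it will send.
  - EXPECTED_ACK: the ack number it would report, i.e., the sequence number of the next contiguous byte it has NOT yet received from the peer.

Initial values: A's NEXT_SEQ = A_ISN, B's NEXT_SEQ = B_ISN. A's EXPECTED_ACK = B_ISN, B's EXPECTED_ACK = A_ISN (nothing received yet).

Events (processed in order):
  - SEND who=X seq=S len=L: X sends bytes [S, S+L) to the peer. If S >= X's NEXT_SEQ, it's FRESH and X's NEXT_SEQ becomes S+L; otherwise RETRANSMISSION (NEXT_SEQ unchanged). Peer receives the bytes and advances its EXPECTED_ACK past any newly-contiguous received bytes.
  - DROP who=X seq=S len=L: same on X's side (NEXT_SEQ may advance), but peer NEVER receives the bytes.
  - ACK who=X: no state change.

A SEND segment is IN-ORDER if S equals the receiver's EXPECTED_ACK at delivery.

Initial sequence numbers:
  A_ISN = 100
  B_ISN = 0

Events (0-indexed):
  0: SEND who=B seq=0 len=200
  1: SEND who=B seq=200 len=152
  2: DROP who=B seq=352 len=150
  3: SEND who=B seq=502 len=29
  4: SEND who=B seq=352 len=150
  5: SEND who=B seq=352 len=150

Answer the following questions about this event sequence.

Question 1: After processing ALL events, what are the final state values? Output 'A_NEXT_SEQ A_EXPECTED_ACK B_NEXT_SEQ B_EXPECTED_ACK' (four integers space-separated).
Answer: 100 531 531 100

Derivation:
After event 0: A_seq=100 A_ack=200 B_seq=200 B_ack=100
After event 1: A_seq=100 A_ack=352 B_seq=352 B_ack=100
After event 2: A_seq=100 A_ack=352 B_seq=502 B_ack=100
After event 3: A_seq=100 A_ack=352 B_seq=531 B_ack=100
After event 4: A_seq=100 A_ack=531 B_seq=531 B_ack=100
After event 5: A_seq=100 A_ack=531 B_seq=531 B_ack=100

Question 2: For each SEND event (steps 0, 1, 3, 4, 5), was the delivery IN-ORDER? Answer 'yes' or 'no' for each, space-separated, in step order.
Step 0: SEND seq=0 -> in-order
Step 1: SEND seq=200 -> in-order
Step 3: SEND seq=502 -> out-of-order
Step 4: SEND seq=352 -> in-order
Step 5: SEND seq=352 -> out-of-order

Answer: yes yes no yes no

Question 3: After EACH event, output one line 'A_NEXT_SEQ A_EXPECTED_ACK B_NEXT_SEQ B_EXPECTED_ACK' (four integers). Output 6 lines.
100 200 200 100
100 352 352 100
100 352 502 100
100 352 531 100
100 531 531 100
100 531 531 100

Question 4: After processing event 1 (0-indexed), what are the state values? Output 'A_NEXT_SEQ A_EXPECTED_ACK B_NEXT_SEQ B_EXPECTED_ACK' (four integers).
After event 0: A_seq=100 A_ack=200 B_seq=200 B_ack=100
After event 1: A_seq=100 A_ack=352 B_seq=352 B_ack=100

100 352 352 100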